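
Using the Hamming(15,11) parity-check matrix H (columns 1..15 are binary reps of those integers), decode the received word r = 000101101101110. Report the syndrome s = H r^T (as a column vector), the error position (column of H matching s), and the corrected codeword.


s = (1, 0, 0, 1)^T, error position = 9, corrected codeword c = 000101100101110

Compute s = H r^T mod 2 one row at a time:
  s_1 = 0 + 1 + 1 + 0 + 1 + 1 + 1 + 0 = 5 ≡ 1 (mod 2).
  s_2 = 1 + 0 + 1 + 1 + 1 + 1 + 1 + 0 = 6 ≡ 0 (mod 2).
  s_3 = 0 + 0 + 1 + 1 + 1 + 0 + 1 + 0 = 4 ≡ 0 (mod 2).
  s_4 = 0 + 0 + 0 + 1 + 1 + 0 + 1 + 0 = 3 ≡ 1 (mod 2).
s = (1, 0, 0, 1)^T — this equals column 9 of H (binary 1001), so error is at position 9.
Correct: flip bit 9 of r = 000101101101110 to get c = 000101100101110.


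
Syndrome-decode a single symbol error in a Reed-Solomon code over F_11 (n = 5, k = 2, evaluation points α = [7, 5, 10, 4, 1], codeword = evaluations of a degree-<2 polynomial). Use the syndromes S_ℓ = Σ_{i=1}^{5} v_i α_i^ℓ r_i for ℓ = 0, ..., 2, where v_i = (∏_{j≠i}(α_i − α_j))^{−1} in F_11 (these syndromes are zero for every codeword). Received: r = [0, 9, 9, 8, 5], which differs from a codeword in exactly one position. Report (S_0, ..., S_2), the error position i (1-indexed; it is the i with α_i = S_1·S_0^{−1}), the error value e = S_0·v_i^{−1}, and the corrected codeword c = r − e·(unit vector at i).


S = (4, 7, 4), error at position 3, error magnitude e = 6, c = [0, 9, 3, 8, 5].

Step 1: column multipliers v_i = (∏_{j≠i}(α_i − α_j))^{−1} mod 11.
  i = 1 (α = 7): (7−5)(7−10)(7−4)(7−1) = 2·(−3)·3·6 = −108 ≡ 2, so v_1 = 2^{−1} = 6 (mod 11).
  i = 2 (α = 5): (5−7)(5−10)(5−4)(5−1) = (−2)·(−5)·1·4 = 40 ≡ 7, so v_2 = 7^{−1} = 8 (mod 11).
  i = 3 (α = 10): (10−7)(10−5)(10−4)(10−1) = 3·5·6·9 = 810 ≡ 7, so v_3 = 7^{−1} = 8 (mod 11).
  i = 4 (α = 4): (4−7)(4−5)(4−10)(4−1) = (−3)·(−1)·(−6)·3 = −54 ≡ 1, so v_4 = 1^{−1} = 1 (mod 11).
  i = 5 (α = 1): (1−7)(1−5)(1−10)(1−4) = (−6)·(−4)·(−9)·(−3) = 648 ≡ 10, so v_5 = 10^{−1} = 10 (mod 11).
  v = [6, 8, 8, 1, 10].
Step 2: syndromes of r = [0, 9, 9, 8, 5] (all sums mod 11).
  S_0 = Σ v_i r_i = 6·0 + 8·9 + 8·9 + 1·8 + 10·5 = 202 ≡ 4.
  S_1 = Σ v_i α_i r_i = 6·7·0 + 8·5·9 + 8·10·9 + 1·4·8 + 10·1·5 = 1162 ≡ 7.
  α_i^2 mod 11 = [5, 3, 1, 5, 1].
  S_2 = Σ v_i α_i^2 r_i = 6·5·0 + 8·3·9 + 8·1·9 + 1·5·8 + 10·1·5 = 378 ≡ 4.
  S = (4, 7, 4) ≠ 0, so r is not a codeword (an error is present).
Step 3: locate the error. For a single error e at position i, S_ℓ = v_i·e·α_i^ℓ, so α_err = S_1/S_0.
  S_0^{−1} = 4^{−1} = 3 (mod 11), so α_err = 7·3 = 21 ≡ 10 = α_3. Error position i = 3.
  Consistency check: S_2/S_1 = 4·8 = 32 ≡ 10 = α_err ✓ (single-error assumption holds).
Step 4: error magnitude e = S_0/v_3 = S_0·∏_{j≠3}(α_3 − α_j) = 4·7 = 28 ≡ 6 (mod 11).
Step 5: correct position 3: c_3 = r_3 − e = 9 − 6 ≡ 3 (mod 11). Hence c = [0, 9, 3, 8, 5].
  Check: interpolating c through the α_i gives m(x) = 4 + 1·x (degree < 2) with m(α_i) = c_i for every i, so c is indeed a codeword.


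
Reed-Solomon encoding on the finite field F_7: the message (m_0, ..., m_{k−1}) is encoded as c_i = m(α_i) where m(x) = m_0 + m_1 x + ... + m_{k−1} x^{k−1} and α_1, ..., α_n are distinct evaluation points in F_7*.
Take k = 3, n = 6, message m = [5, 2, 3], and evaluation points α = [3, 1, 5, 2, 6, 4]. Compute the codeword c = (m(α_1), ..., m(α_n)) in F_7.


c = [3, 3, 6, 0, 6, 5]

Message polynomial: m(x) = 5 + 2·x + 3·x^2 (mod 7).
For each evaluation point α_i, compute m(α_i) mod 7:
  α_1 = 3: Horner steps 3 → 4 → 3, so m(3) = 3.
  α_2 = 1: Horner steps 3 → 5 → 3, so m(1) = 3.
  α_3 = 5: Horner steps 3 → 3 → 6, so m(5) = 6.
  α_4 = 2: Horner steps 3 → 1 → 0, so m(2) = 0.
  α_5 = 6: Horner steps 3 → 6 → 6, so m(6) = 6.
  α_6 = 4: Horner steps 3 → 0 → 5, so m(4) = 5.
Codeword c = [3, 3, 6, 0, 6, 5] ∈ F_7^6.


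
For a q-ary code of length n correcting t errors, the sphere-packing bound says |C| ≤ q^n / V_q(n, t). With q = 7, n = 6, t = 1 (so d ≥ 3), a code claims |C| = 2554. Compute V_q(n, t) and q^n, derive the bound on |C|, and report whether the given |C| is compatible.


V_q(n, t) = 37, q^n = 117649, Hamming bound = 3179, |C| = 2554 ≤ bound (satisfied).

Step 1: Compute V_q(n, t) = Σ_{j=0}^1 C(n, j) (q−1)^j.
  j = 0: C(6,0)·(6)^0 = 1·1 = 1.
  j = 1: C(6,1)·(6)^1 = 6·6 = 36.
  V_q(n, t) = 1 + 36 = 37.
Step 2: q^n = 7^6 = 117649.
Step 3: Hamming bound ⌊q^n / V_q(n,t)⌋ = ⌊117649/37⌋ = 3179.
Step 4: Compare |C| = 2554 to 3179: satisfied.
The claimed |C| lies below the Hamming bound.


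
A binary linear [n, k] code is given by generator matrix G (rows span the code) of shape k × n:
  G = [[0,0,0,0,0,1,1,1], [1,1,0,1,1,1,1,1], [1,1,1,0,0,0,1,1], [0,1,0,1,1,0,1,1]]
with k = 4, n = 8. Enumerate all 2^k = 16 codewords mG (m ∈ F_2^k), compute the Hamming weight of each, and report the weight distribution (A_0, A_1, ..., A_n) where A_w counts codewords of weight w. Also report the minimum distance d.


Weight distribution: A_0 = 1, A_2 = 2, A_3 = 2, A_4 = 5, A_5 = 4, A_7 = 2. Minimum distance d = 2.

Enumerate all 2^4 = 16 messages m ∈ F_2^4.
For each, compute codeword c = mG in F_2^8, then tally its weight.
  m = 0000 → c = 00000000, weight = 0.
  m = 1000 → c = 00000111, weight = 3.
  m = 0100 → c = 11011111, weight = 7.
  m = 1100 → c = 11011000, weight = 4.
  m = 0010 → c = 11100011, weight = 5.
  m = 1010 → c = 11100100, weight = 4.
  m = 0110 → c = 00111100, weight = 4.
  m = 1110 → c = 00111011, weight = 5.
  m = 0001 → c = 01011011, weight = 5.
  m = 1001 → c = 01011100, weight = 4.
  m = 0101 → c = 10000100, weight = 2.
  m = 1101 → c = 10000011, weight = 3.
  m = 0011 → c = 10111000, weight = 4.
  m = 1011 → c = 10111111, weight = 7.
  m = 0111 → c = 01100111, weight = 5.
  m = 1111 → c = 01100000, weight = 2.
Tally weights:
  weight 0: 1 codewords.
  weight 2: 2 codewords.
  weight 3: 2 codewords.
  weight 4: 5 codewords.
  weight 5: 4 codewords.
  weight 7: 2 codewords.
Minimum distance d = smallest w > 0 with A_w > 0 = 2.
Sanity: Σ A_w = 16 = 2^4 = 16 ✓.


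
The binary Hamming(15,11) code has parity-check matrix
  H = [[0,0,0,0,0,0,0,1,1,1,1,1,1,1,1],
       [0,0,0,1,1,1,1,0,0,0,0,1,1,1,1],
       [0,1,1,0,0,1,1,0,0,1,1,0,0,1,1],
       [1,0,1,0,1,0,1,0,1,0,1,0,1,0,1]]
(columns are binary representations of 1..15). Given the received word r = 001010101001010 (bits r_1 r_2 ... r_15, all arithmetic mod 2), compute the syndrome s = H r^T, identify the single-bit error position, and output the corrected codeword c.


s = (1, 0, 1, 0)^T, error position = 10, corrected codeword c = 001010101101010

Compute s = H r^T mod 2 one row at a time:
  s_1 = 0 + 1 + 0 + 0 + 1 + 0 + 1 + 0 = 3 ≡ 1 (mod 2).
  s_2 = 0 + 1 + 0 + 1 + 1 + 0 + 1 + 0 = 4 ≡ 0 (mod 2).
  s_3 = 0 + 1 + 0 + 1 + 0 + 0 + 1 + 0 = 3 ≡ 1 (mod 2).
  s_4 = 0 + 1 + 1 + 1 + 1 + 0 + 0 + 0 = 4 ≡ 0 (mod 2).
s = (1, 0, 1, 0)^T — this equals column 10 of H (binary 1010), so error is at position 10.
Correct: flip bit 10 of r = 001010101001010 to get c = 001010101101010.


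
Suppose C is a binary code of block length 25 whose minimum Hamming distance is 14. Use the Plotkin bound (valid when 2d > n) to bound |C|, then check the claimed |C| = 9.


Plotkin bound M ≤ 8; given |C| = 9 > bound (violated).

Check applicability: 2d = 28, n = 25.
2d − n = 3 > 0, so Plotkin applies.
Compute d/(2d−n) = 14/3 ≈ 4.6667.
⌊d/(2d−n)⌋ = 4.
Plotkin bound: M ≤ 2·4 = 8.
Given |C| = 9, check: VIOLATED.
This |C| is above the Plotkin bound, so no binary code with n = 25, d = 14 and 9 codewords exists.


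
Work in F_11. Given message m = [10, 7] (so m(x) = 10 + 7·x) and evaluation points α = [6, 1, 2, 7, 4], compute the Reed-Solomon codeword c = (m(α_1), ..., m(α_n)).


c = [8, 6, 2, 4, 5]

Message polynomial: m(x) = 10 + 7·x (mod 11).
For each evaluation point α_i, compute m(α_i) mod 11:
  α_1 = 6: Horner steps 7 → 8, so m(6) = 8.
  α_2 = 1: Horner steps 7 → 6, so m(1) = 6.
  α_3 = 2: Horner steps 7 → 2, so m(2) = 2.
  α_4 = 7: Horner steps 7 → 4, so m(7) = 4.
  α_5 = 4: Horner steps 7 → 5, so m(4) = 5.
Codeword c = [8, 6, 2, 4, 5] ∈ F_11^5.


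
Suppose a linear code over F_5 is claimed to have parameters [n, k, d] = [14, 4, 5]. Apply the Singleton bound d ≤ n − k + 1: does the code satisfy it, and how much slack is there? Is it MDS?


Singleton RHS = n − k + 1 = 11, slack = 6, bound satisfied, not MDS.

Singleton bound: d ≤ n − k + 1.
Here n = 14, k = 4, so n − k + 1 = 11.
Given d = 5, check d ≤ 11: YES.
Slack = (n − k + 1) − d = 6.
The code is NOT MDS (slack = 6 > 0).
Description: the claimed parameters are [14, 4, 5]_5; such a code would be non-MDS.


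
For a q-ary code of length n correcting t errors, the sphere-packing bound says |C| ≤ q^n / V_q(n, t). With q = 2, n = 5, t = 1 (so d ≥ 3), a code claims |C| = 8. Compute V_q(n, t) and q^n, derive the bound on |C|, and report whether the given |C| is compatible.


V_q(n, t) = 6, q^n = 32, Hamming bound = 5, |C| = 8 > bound (violated).

Step 1: Compute V_q(n, t) = Σ_{j=0}^1 C(n, j) (q−1)^j.
  j = 0: C(5,0)·(1)^0 = 1·1 = 1.
  j = 1: C(5,1)·(1)^1 = 5·1 = 5.
  V_q(n, t) = 1 + 5 = 6.
Step 2: q^n = 2^5 = 32.
Step 3: Hamming bound ⌊q^n / V_q(n,t)⌋ = ⌊32/6⌋ = 5.
Step 4: Compare |C| = 8 to 5: violated.
The claimed |C| lies above the Hamming bound, so no 2-ary code of length 5 with d ≥ 3 can have 8 codewords.


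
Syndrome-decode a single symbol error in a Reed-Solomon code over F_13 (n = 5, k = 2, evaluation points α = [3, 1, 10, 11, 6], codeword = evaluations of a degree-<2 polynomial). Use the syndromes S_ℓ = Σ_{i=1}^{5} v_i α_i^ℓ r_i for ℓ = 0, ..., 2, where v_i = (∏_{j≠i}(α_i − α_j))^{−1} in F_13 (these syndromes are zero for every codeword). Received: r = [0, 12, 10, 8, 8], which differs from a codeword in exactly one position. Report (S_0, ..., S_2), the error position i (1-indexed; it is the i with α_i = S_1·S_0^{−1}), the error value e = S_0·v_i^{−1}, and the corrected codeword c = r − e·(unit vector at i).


S = (3, 7, 12), error at position 4, error magnitude e = 4, c = [0, 12, 10, 4, 8].

Step 1: column multipliers v_i = (∏_{j≠i}(α_i − α_j))^{−1} mod 13.
  i = 1 (α = 3): (3−1)(3−10)(3−11)(3−6) = 2·(−7)·(−8)·(−3) = −336 ≡ 2, so v_1 = 2^{−1} = 7 (mod 13).
  i = 2 (α = 1): (1−3)(1−10)(1−11)(1−6) = (−2)·(−9)·(−10)·(−5) = 900 ≡ 3, so v_2 = 3^{−1} = 9 (mod 13).
  i = 3 (α = 10): (10−3)(10−1)(10−11)(10−6) = 7·9·(−1)·4 = −252 ≡ 8, so v_3 = 8^{−1} = 5 (mod 13).
  i = 4 (α = 11): (11−3)(11−1)(11−10)(11−6) = 8·10·1·5 = 400 ≡ 10, so v_4 = 10^{−1} = 4 (mod 13).
  i = 5 (α = 6): (6−3)(6−1)(6−10)(6−11) = 3·5·(−4)·(−5) = 300 ≡ 1, so v_5 = 1^{−1} = 1 (mod 13).
  v = [7, 9, 5, 4, 1].
Step 2: syndromes of r = [0, 12, 10, 8, 8] (all sums mod 13).
  S_0 = Σ v_i r_i = 7·0 + 9·12 + 5·10 + 4·8 + 1·8 = 198 ≡ 3.
  S_1 = Σ v_i α_i r_i = 7·3·0 + 9·1·12 + 5·10·10 + 4·11·8 + 1·6·8 = 1008 ≡ 7.
  α_i^2 mod 13 = [9, 1, 9, 4, 10].
  S_2 = Σ v_i α_i^2 r_i = 7·9·0 + 9·1·12 + 5·9·10 + 4·4·8 + 1·10·8 = 766 ≡ 12.
  S = (3, 7, 12) ≠ 0, so r is not a codeword (an error is present).
Step 3: locate the error. For a single error e at position i, S_ℓ = v_i·e·α_i^ℓ, so α_err = S_1/S_0.
  S_0^{−1} = 3^{−1} = 9 (mod 13), so α_err = 7·9 = 63 ≡ 11 = α_4. Error position i = 4.
  Consistency check: S_2/S_1 = 12·2 = 24 ≡ 11 = α_err ✓ (single-error assumption holds).
Step 4: error magnitude e = S_0/v_4 = S_0·∏_{j≠4}(α_4 − α_j) = 3·10 = 30 ≡ 4 (mod 13).
Step 5: correct position 4: c_4 = r_4 − e = 8 − 4 ≡ 4 (mod 13). Hence c = [0, 12, 10, 4, 8].
  Check: interpolating c through the α_i gives m(x) = 5 + 7·x (degree < 2) with m(α_i) = c_i for every i, so c is indeed a codeword.


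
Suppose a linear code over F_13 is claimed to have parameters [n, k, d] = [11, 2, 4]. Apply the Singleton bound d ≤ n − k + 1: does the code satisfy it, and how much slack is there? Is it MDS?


Singleton RHS = n − k + 1 = 10, slack = 6, bound satisfied, not MDS.

Singleton bound: d ≤ n − k + 1.
Here n = 11, k = 2, so n − k + 1 = 10.
Given d = 4, check d ≤ 10: YES.
Slack = (n − k + 1) − d = 6.
The code is NOT MDS (slack = 6 > 0).
Description: the claimed parameters are [11, 2, 4]_13; such a code would be non-MDS.


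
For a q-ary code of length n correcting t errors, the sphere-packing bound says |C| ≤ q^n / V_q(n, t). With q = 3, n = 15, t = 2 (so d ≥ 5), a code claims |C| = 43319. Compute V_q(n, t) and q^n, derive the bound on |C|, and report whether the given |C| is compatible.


V_q(n, t) = 451, q^n = 14348907, Hamming bound = 31815, |C| = 43319 > bound (violated).

Step 1: Compute V_q(n, t) = Σ_{j=0}^2 C(n, j) (q−1)^j.
  j = 0: C(15,0)·(2)^0 = 1·1 = 1.
  j = 1: C(15,1)·(2)^1 = 15·2 = 30.
  j = 2: C(15,2)·(2)^2 = 105·4 = 420.
  V_q(n, t) = 1 + 30 + 420 = 451.
Step 2: q^n = 3^15 = 14348907.
Step 3: Hamming bound ⌊q^n / V_q(n,t)⌋ = ⌊14348907/451⌋ = 31815.
Step 4: Compare |C| = 43319 to 31815: violated.
The claimed |C| lies above the Hamming bound, so no 3-ary code of length 15 with d ≥ 5 can have 43319 codewords.


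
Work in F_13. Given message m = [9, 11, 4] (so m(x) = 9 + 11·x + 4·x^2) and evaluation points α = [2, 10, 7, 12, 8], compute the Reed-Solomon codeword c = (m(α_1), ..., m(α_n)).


c = [8, 12, 9, 2, 2]

Message polynomial: m(x) = 9 + 11·x + 4·x^2 (mod 13).
For each evaluation point α_i, compute m(α_i) mod 13:
  α_1 = 2: Horner steps 4 → 6 → 8, so m(2) = 8.
  α_2 = 10: Horner steps 4 → 12 → 12, so m(10) = 12.
  α_3 = 7: Horner steps 4 → 0 → 9, so m(7) = 9.
  α_4 = 12: Horner steps 4 → 7 → 2, so m(12) = 2.
  α_5 = 8: Horner steps 4 → 4 → 2, so m(8) = 2.
Codeword c = [8, 12, 9, 2, 2] ∈ F_13^5.


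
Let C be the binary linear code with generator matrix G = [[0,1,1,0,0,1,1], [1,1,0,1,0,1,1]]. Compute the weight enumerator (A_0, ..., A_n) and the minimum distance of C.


Weight distribution: A_0 = 1, A_3 = 1, A_4 = 1, A_5 = 1. Minimum distance d = 3.

Enumerate all 2^2 = 4 messages m ∈ F_2^2.
For each, compute codeword c = mG in F_2^7, then tally its weight.
  m = 00 → c = 0000000, weight = 0.
  m = 10 → c = 0110011, weight = 4.
  m = 01 → c = 1101011, weight = 5.
  m = 11 → c = 1011000, weight = 3.
Tally weights:
  weight 0: 1 codewords.
  weight 3: 1 codewords.
  weight 4: 1 codewords.
  weight 5: 1 codewords.
Minimum distance d = smallest w > 0 with A_w > 0 = 3.
Sanity: Σ A_w = 4 = 2^2 = 4 ✓.


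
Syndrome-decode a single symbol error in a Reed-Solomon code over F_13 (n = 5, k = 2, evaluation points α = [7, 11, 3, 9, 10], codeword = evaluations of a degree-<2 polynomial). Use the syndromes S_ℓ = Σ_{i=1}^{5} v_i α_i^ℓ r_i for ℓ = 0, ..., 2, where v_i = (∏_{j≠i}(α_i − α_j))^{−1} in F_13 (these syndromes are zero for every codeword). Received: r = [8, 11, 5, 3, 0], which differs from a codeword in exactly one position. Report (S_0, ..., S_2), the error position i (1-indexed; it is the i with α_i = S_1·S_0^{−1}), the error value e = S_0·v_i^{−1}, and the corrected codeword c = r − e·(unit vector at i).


S = (9, 12, 3), error at position 5, error magnitude e = 6, c = [8, 11, 5, 3, 7].

Step 1: column multipliers v_i = (∏_{j≠i}(α_i − α_j))^{−1} mod 13.
  i = 1 (α = 7): (7−11)(7−3)(7−9)(7−10) = (−4)·4·(−2)·(−3) = −96 ≡ 8, so v_1 = 8^{−1} = 5 (mod 13).
  i = 2 (α = 11): (11−7)(11−3)(11−9)(11−10) = 4·8·2·1 = 64 ≡ 12, so v_2 = 12^{−1} = 12 (mod 13).
  i = 3 (α = 3): (3−7)(3−11)(3−9)(3−10) = (−4)·(−8)·(−6)·(−7) = 1344 ≡ 5, so v_3 = 5^{−1} = 8 (mod 13).
  i = 4 (α = 9): (9−7)(9−11)(9−3)(9−10) = 2·(−2)·6·(−1) = 24 ≡ 11, so v_4 = 11^{−1} = 6 (mod 13).
  i = 5 (α = 10): (10−7)(10−11)(10−3)(10−9) = 3·(−1)·7·1 = −21 ≡ 5, so v_5 = 5^{−1} = 8 (mod 13).
  v = [5, 12, 8, 6, 8].
Step 2: syndromes of r = [8, 11, 5, 3, 0] (all sums mod 13).
  S_0 = Σ v_i r_i = 5·8 + 12·11 + 8·5 + 6·3 + 8·0 = 230 ≡ 9.
  S_1 = Σ v_i α_i r_i = 5·7·8 + 12·11·11 + 8·3·5 + 6·9·3 + 8·10·0 = 2014 ≡ 12.
  α_i^2 mod 13 = [10, 4, 9, 3, 9].
  S_2 = Σ v_i α_i^2 r_i = 5·10·8 + 12·4·11 + 8·9·5 + 6·3·3 + 8·9·0 = 1342 ≡ 3.
  S = (9, 12, 3) ≠ 0, so r is not a codeword (an error is present).
Step 3: locate the error. For a single error e at position i, S_ℓ = v_i·e·α_i^ℓ, so α_err = S_1/S_0.
  S_0^{−1} = 9^{−1} = 3 (mod 13), so α_err = 12·3 = 36 ≡ 10 = α_5. Error position i = 5.
  Consistency check: S_2/S_1 = 3·12 = 36 ≡ 10 = α_err ✓ (single-error assumption holds).
Step 4: error magnitude e = S_0/v_5 = S_0·∏_{j≠5}(α_5 − α_j) = 9·5 = 45 ≡ 6 (mod 13).
Step 5: correct position 5: c_5 = r_5 − e = 0 − 6 ≡ 7 (mod 13). Hence c = [8, 11, 5, 3, 7].
  Check: interpolating c through the α_i gives m(x) = 6 + 4·x (degree < 2) with m(α_i) = c_i for every i, so c is indeed a codeword.


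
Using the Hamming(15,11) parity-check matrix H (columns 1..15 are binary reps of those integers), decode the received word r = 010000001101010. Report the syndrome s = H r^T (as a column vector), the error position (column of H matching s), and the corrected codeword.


s = (0, 0, 1, 1)^T, error position = 3, corrected codeword c = 011000001101010

Compute s = H r^T mod 2 one row at a time:
  s_1 = 0 + 1 + 1 + 0 + 1 + 0 + 1 + 0 = 4 ≡ 0 (mod 2).
  s_2 = 0 + 0 + 0 + 0 + 1 + 0 + 1 + 0 = 2 ≡ 0 (mod 2).
  s_3 = 1 + 0 + 0 + 0 + 1 + 0 + 1 + 0 = 3 ≡ 1 (mod 2).
  s_4 = 0 + 0 + 0 + 0 + 1 + 0 + 0 + 0 = 1 ≡ 1 (mod 2).
s = (0, 0, 1, 1)^T — this equals column 3 of H (binary 0011), so error is at position 3.
Correct: flip bit 3 of r = 010000001101010 to get c = 011000001101010.


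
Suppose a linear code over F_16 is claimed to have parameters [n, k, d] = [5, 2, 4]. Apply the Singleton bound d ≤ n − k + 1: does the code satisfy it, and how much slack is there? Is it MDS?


Singleton RHS = n − k + 1 = 4, slack = 0, bound satisfied, MDS.

Singleton bound: d ≤ n − k + 1.
Here n = 5, k = 2, so n − k + 1 = 4.
Given d = 4, check d ≤ 4: YES.
Slack = (n − k + 1) − d = 0.
The code is MDS (slack = 0).
Description: the claimed parameters are [5, 2, 4]_16; such a code would be MDS (meets Singleton bound).


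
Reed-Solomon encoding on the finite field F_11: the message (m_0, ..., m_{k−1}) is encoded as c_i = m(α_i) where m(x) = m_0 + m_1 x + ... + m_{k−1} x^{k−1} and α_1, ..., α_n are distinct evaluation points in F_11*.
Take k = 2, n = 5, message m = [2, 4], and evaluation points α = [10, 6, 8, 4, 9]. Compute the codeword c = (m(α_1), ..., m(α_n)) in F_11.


c = [9, 4, 1, 7, 5]

Message polynomial: m(x) = 2 + 4·x (mod 11).
For each evaluation point α_i, compute m(α_i) mod 11:
  α_1 = 10: Horner steps 4 → 9, so m(10) = 9.
  α_2 = 6: Horner steps 4 → 4, so m(6) = 4.
  α_3 = 8: Horner steps 4 → 1, so m(8) = 1.
  α_4 = 4: Horner steps 4 → 7, so m(4) = 7.
  α_5 = 9: Horner steps 4 → 5, so m(9) = 5.
Codeword c = [9, 4, 1, 7, 5] ∈ F_11^5.


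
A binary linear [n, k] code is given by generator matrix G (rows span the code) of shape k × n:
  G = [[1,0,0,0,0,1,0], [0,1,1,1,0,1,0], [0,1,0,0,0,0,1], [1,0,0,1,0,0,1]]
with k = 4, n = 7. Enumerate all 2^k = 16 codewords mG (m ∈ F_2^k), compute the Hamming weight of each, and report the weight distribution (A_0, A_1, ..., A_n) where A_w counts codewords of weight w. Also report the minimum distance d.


Weight distribution: A_0 = 1, A_1 = 1, A_2 = 2, A_3 = 6, A_4 = 5, A_5 = 1. Minimum distance d = 1.

Enumerate all 2^4 = 16 messages m ∈ F_2^4.
For each, compute codeword c = mG in F_2^7, then tally its weight.
  m = 0000 → c = 0000000, weight = 0.
  m = 1000 → c = 1000010, weight = 2.
  m = 0100 → c = 0111010, weight = 4.
  m = 1100 → c = 1111000, weight = 4.
  m = 0010 → c = 0100001, weight = 2.
  m = 1010 → c = 1100011, weight = 4.
  m = 0110 → c = 0011011, weight = 4.
  m = 1110 → c = 1011001, weight = 4.
  m = 0001 → c = 1001001, weight = 3.
  m = 1001 → c = 0001011, weight = 3.
  m = 0101 → c = 1110011, weight = 5.
  m = 1101 → c = 0110001, weight = 3.
  m = 0011 → c = 1101000, weight = 3.
  m = 1011 → c = 0101010, weight = 3.
  m = 0111 → c = 1010010, weight = 3.
  m = 1111 → c = 0010000, weight = 1.
Tally weights:
  weight 0: 1 codewords.
  weight 1: 1 codewords.
  weight 2: 2 codewords.
  weight 3: 6 codewords.
  weight 4: 5 codewords.
  weight 5: 1 codewords.
Minimum distance d = smallest w > 0 with A_w > 0 = 1.
Sanity: Σ A_w = 16 = 2^4 = 16 ✓.


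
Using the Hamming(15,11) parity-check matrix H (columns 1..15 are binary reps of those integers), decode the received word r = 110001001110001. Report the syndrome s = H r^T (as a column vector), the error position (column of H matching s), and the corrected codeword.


s = (0, 0, 1, 0)^T, error position = 2, corrected codeword c = 100001001110001

Compute s = H r^T mod 2 one row at a time:
  s_1 = 0 + 1 + 1 + 1 + 0 + 0 + 0 + 1 = 4 ≡ 0 (mod 2).
  s_2 = 0 + 0 + 1 + 0 + 0 + 0 + 0 + 1 = 2 ≡ 0 (mod 2).
  s_3 = 1 + 0 + 1 + 0 + 1 + 1 + 0 + 1 = 5 ≡ 1 (mod 2).
  s_4 = 1 + 0 + 0 + 0 + 1 + 1 + 0 + 1 = 4 ≡ 0 (mod 2).
s = (0, 0, 1, 0)^T — this equals column 2 of H (binary 0010), so error is at position 2.
Correct: flip bit 2 of r = 110001001110001 to get c = 100001001110001.


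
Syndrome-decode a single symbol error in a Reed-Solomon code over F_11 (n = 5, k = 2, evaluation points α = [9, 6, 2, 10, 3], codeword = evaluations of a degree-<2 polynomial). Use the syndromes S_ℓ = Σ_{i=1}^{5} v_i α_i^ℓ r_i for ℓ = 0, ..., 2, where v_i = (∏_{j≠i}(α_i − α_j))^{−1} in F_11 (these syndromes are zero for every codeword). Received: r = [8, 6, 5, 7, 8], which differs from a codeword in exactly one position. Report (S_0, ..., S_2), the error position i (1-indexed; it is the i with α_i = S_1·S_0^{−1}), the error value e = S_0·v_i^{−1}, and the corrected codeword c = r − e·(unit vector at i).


S = (8, 6, 10), error at position 1, error magnitude e = 4, c = [4, 6, 5, 7, 8].

Step 1: column multipliers v_i = (∏_{j≠i}(α_i − α_j))^{−1} mod 11.
  i = 1 (α = 9): (9−6)(9−2)(9−10)(9−3) = 3·7·(−1)·6 = −126 ≡ 6, so v_1 = 6^{−1} = 2 (mod 11).
  i = 2 (α = 6): (6−9)(6−2)(6−10)(6−3) = (−3)·4·(−4)·3 = 144 ≡ 1, so v_2 = 1^{−1} = 1 (mod 11).
  i = 3 (α = 2): (2−9)(2−6)(2−10)(2−3) = (−7)·(−4)·(−8)·(−1) = 224 ≡ 4, so v_3 = 4^{−1} = 3 (mod 11).
  i = 4 (α = 10): (10−9)(10−6)(10−2)(10−3) = 1·4·8·7 = 224 ≡ 4, so v_4 = 4^{−1} = 3 (mod 11).
  i = 5 (α = 3): (3−9)(3−6)(3−2)(3−10) = (−6)·(−3)·1·(−7) = −126 ≡ 6, so v_5 = 6^{−1} = 2 (mod 11).
  v = [2, 1, 3, 3, 2].
Step 2: syndromes of r = [8, 6, 5, 7, 8] (all sums mod 11).
  S_0 = Σ v_i r_i = 2·8 + 1·6 + 3·5 + 3·7 + 2·8 = 74 ≡ 8.
  S_1 = Σ v_i α_i r_i = 2·9·8 + 1·6·6 + 3·2·5 + 3·10·7 + 2·3·8 = 468 ≡ 6.
  α_i^2 mod 11 = [4, 3, 4, 1, 9].
  S_2 = Σ v_i α_i^2 r_i = 2·4·8 + 1·3·6 + 3·4·5 + 3·1·7 + 2·9·8 = 307 ≡ 10.
  S = (8, 6, 10) ≠ 0, so r is not a codeword (an error is present).
Step 3: locate the error. For a single error e at position i, S_ℓ = v_i·e·α_i^ℓ, so α_err = S_1/S_0.
  S_0^{−1} = 8^{−1} = 7 (mod 11), so α_err = 6·7 = 42 ≡ 9 = α_1. Error position i = 1.
  Consistency check: S_2/S_1 = 10·2 = 20 ≡ 9 = α_err ✓ (single-error assumption holds).
Step 4: error magnitude e = S_0/v_1 = S_0·∏_{j≠1}(α_1 − α_j) = 8·6 = 48 ≡ 4 (mod 11).
Step 5: correct position 1: c_1 = r_1 − e = 8 − 4 ≡ 4 (mod 11). Hence c = [4, 6, 5, 7, 8].
  Check: interpolating c through the α_i gives m(x) = 10 + 3·x (degree < 2) with m(α_i) = c_i for every i, so c is indeed a codeword.


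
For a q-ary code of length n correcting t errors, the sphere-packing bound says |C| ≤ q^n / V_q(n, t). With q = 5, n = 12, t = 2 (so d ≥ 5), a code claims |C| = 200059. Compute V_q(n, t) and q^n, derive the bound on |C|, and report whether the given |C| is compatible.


V_q(n, t) = 1105, q^n = 244140625, Hamming bound = 220941, |C| = 200059 ≤ bound (satisfied).

Step 1: Compute V_q(n, t) = Σ_{j=0}^2 C(n, j) (q−1)^j.
  j = 0: C(12,0)·(4)^0 = 1·1 = 1.
  j = 1: C(12,1)·(4)^1 = 12·4 = 48.
  j = 2: C(12,2)·(4)^2 = 66·16 = 1056.
  V_q(n, t) = 1 + 48 + 1056 = 1105.
Step 2: q^n = 5^12 = 244140625.
Step 3: Hamming bound ⌊q^n / V_q(n,t)⌋ = ⌊244140625/1105⌋ = 220941.
Step 4: Compare |C| = 200059 to 220941: satisfied.
The claimed |C| lies below the Hamming bound.


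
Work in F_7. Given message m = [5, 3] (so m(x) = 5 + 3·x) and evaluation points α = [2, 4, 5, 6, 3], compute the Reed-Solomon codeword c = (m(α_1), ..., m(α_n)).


c = [4, 3, 6, 2, 0]

Message polynomial: m(x) = 5 + 3·x (mod 7).
For each evaluation point α_i, compute m(α_i) mod 7:
  α_1 = 2: Horner steps 3 → 4, so m(2) = 4.
  α_2 = 4: Horner steps 3 → 3, so m(4) = 3.
  α_3 = 5: Horner steps 3 → 6, so m(5) = 6.
  α_4 = 6: Horner steps 3 → 2, so m(6) = 2.
  α_5 = 3: Horner steps 3 → 0, so m(3) = 0.
Codeword c = [4, 3, 6, 2, 0] ∈ F_7^5.


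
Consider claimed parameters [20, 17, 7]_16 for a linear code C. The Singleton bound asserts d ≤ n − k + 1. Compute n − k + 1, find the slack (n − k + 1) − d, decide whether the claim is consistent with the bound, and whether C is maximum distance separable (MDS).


Singleton RHS = n − k + 1 = 4, slack = -3, bound violated (no such code; not MDS).

Singleton bound: d ≤ n − k + 1.
Here n = 20, k = 17, so n − k + 1 = 4.
Given d = 7, check d ≤ 4: NO.
Slack = (n − k + 1) − d = -3.
The slack is negative: d = 7 exceeds n − k + 1 = 4 by 3, so the Singleton bound is violated and no linear [20, 17, 7]_16 code can exist. In particular it is not MDS (MDS requires d = n − k + 1 exactly).
Description: the claimed parameters are [20, 17, 7]_16; such a code would be impossible (violates the Singleton bound).


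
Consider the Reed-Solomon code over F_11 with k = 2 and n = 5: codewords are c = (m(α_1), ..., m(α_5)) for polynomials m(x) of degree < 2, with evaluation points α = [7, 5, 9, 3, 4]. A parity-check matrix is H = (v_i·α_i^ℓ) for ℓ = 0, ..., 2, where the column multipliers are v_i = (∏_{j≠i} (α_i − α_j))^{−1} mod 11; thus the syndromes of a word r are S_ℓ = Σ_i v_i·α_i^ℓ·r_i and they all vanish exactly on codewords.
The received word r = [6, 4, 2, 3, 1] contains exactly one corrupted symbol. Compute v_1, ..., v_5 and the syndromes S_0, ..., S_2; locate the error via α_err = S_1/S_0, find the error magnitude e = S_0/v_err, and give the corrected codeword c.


S = (1, 5, 3), error at position 2, error magnitude e = 5, c = [6, 10, 2, 3, 1].

Step 1: column multipliers v_i = (∏_{j≠i}(α_i − α_j))^{−1} mod 11.
  i = 1 (α = 7): (7−5)(7−9)(7−3)(7−4) = 2·(−2)·4·3 = −48 ≡ 7, so v_1 = 7^{−1} = 8 (mod 11).
  i = 2 (α = 5): (5−7)(5−9)(5−3)(5−4) = (−2)·(−4)·2·1 = 16 ≡ 5, so v_2 = 5^{−1} = 9 (mod 11).
  i = 3 (α = 9): (9−7)(9−5)(9−3)(9−4) = 2·4·6·5 = 240 ≡ 9, so v_3 = 9^{−1} = 5 (mod 11).
  i = 4 (α = 3): (3−7)(3−5)(3−9)(3−4) = (−4)·(−2)·(−6)·(−1) = 48 ≡ 4, so v_4 = 4^{−1} = 3 (mod 11).
  i = 5 (α = 4): (4−7)(4−5)(4−9)(4−3) = (−3)·(−1)·(−5)·1 = −15 ≡ 7, so v_5 = 7^{−1} = 8 (mod 11).
  v = [8, 9, 5, 3, 8].
Step 2: syndromes of r = [6, 4, 2, 3, 1] (all sums mod 11).
  S_0 = Σ v_i r_i = 8·6 + 9·4 + 5·2 + 3·3 + 8·1 = 111 ≡ 1.
  S_1 = Σ v_i α_i r_i = 8·7·6 + 9·5·4 + 5·9·2 + 3·3·3 + 8·4·1 = 665 ≡ 5.
  α_i^2 mod 11 = [5, 3, 4, 9, 5].
  S_2 = Σ v_i α_i^2 r_i = 8·5·6 + 9·3·4 + 5·4·2 + 3·9·3 + 8·5·1 = 509 ≡ 3.
  S = (1, 5, 3) ≠ 0, so r is not a codeword (an error is present).
Step 3: locate the error. For a single error e at position i, S_ℓ = v_i·e·α_i^ℓ, so α_err = S_1/S_0.
  S_0^{−1} = 1^{−1} = 1 (mod 11), so α_err = 5·1 = 5 ≡ 5 = α_2. Error position i = 2.
  Consistency check: S_2/S_1 = 3·9 = 27 ≡ 5 = α_err ✓ (single-error assumption holds).
Step 4: error magnitude e = S_0/v_2 = S_0·∏_{j≠2}(α_2 − α_j) = 1·5 = 5 ≡ 5 (mod 11).
Step 5: correct position 2: c_2 = r_2 − e = 4 − 5 ≡ 10 (mod 11). Hence c = [6, 10, 2, 3, 1].
  Check: interpolating c through the α_i gives m(x) = 9 + 9·x (degree < 2) with m(α_i) = c_i for every i, so c is indeed a codeword.


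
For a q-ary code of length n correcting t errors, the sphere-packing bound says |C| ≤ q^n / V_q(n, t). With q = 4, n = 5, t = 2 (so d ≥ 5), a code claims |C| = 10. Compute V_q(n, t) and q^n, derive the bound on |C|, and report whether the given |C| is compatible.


V_q(n, t) = 106, q^n = 1024, Hamming bound = 9, |C| = 10 > bound (violated).

Step 1: Compute V_q(n, t) = Σ_{j=0}^2 C(n, j) (q−1)^j.
  j = 0: C(5,0)·(3)^0 = 1·1 = 1.
  j = 1: C(5,1)·(3)^1 = 5·3 = 15.
  j = 2: C(5,2)·(3)^2 = 10·9 = 90.
  V_q(n, t) = 1 + 15 + 90 = 106.
Step 2: q^n = 4^5 = 1024.
Step 3: Hamming bound ⌊q^n / V_q(n,t)⌋ = ⌊1024/106⌋ = 9.
Step 4: Compare |C| = 10 to 9: violated.
The claimed |C| lies above the Hamming bound, so no 4-ary code of length 5 with d ≥ 5 can have 10 codewords.


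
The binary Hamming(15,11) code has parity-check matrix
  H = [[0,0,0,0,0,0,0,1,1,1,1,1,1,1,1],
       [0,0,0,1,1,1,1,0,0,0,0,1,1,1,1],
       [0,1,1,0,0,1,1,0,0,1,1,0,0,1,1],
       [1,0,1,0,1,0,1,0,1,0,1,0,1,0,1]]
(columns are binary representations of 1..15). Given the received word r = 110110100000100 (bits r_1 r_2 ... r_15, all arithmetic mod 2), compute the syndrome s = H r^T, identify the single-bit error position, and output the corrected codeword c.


s = (1, 0, 0, 0)^T, error position = 8, corrected codeword c = 110110110000100

Compute s = H r^T mod 2 one row at a time:
  s_1 = 0 + 0 + 0 + 0 + 0 + 1 + 0 + 0 = 1 ≡ 1 (mod 2).
  s_2 = 1 + 1 + 0 + 1 + 0 + 1 + 0 + 0 = 4 ≡ 0 (mod 2).
  s_3 = 1 + 0 + 0 + 1 + 0 + 0 + 0 + 0 = 2 ≡ 0 (mod 2).
  s_4 = 1 + 0 + 1 + 1 + 0 + 0 + 1 + 0 = 4 ≡ 0 (mod 2).
s = (1, 0, 0, 0)^T — this equals column 8 of H (binary 1000), so error is at position 8.
Correct: flip bit 8 of r = 110110100000100 to get c = 110110110000100.


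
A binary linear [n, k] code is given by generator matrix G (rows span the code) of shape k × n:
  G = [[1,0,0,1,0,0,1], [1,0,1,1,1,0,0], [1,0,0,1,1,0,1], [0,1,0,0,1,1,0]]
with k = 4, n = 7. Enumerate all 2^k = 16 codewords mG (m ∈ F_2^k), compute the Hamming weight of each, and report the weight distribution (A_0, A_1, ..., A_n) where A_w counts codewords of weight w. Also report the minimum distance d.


Weight distribution: A_0 = 1, A_1 = 1, A_2 = 2, A_3 = 4, A_4 = 3, A_5 = 3, A_6 = 2. Minimum distance d = 1.

Enumerate all 2^4 = 16 messages m ∈ F_2^4.
For each, compute codeword c = mG in F_2^7, then tally its weight.
  m = 0000 → c = 0000000, weight = 0.
  m = 1000 → c = 1001001, weight = 3.
  m = 0100 → c = 1011100, weight = 4.
  m = 1100 → c = 0010101, weight = 3.
  m = 0010 → c = 1001101, weight = 4.
  m = 1010 → c = 0000100, weight = 1.
  m = 0110 → c = 0010001, weight = 2.
  m = 1110 → c = 1011000, weight = 3.
  m = 0001 → c = 0100110, weight = 3.
  m = 1001 → c = 1101111, weight = 6.
  m = 0101 → c = 1111010, weight = 5.
  m = 1101 → c = 0110011, weight = 4.
  m = 0011 → c = 1101011, weight = 5.
  m = 1011 → c = 0100010, weight = 2.
  m = 0111 → c = 0110111, weight = 5.
  m = 1111 → c = 1111110, weight = 6.
Tally weights:
  weight 0: 1 codewords.
  weight 1: 1 codewords.
  weight 2: 2 codewords.
  weight 3: 4 codewords.
  weight 4: 3 codewords.
  weight 5: 3 codewords.
  weight 6: 2 codewords.
Minimum distance d = smallest w > 0 with A_w > 0 = 1.
Sanity: Σ A_w = 16 = 2^4 = 16 ✓.


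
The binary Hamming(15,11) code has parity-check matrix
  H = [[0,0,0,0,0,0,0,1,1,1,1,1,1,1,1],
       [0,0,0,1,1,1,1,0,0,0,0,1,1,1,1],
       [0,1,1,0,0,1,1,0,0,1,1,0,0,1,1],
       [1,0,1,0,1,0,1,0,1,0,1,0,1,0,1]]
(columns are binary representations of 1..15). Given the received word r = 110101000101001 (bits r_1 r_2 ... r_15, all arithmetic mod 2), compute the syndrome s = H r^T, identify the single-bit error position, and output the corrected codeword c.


s = (1, 0, 0, 0)^T, error position = 8, corrected codeword c = 110101010101001

Compute s = H r^T mod 2 one row at a time:
  s_1 = 0 + 0 + 1 + 0 + 1 + 0 + 0 + 1 = 3 ≡ 1 (mod 2).
  s_2 = 1 + 0 + 1 + 0 + 1 + 0 + 0 + 1 = 4 ≡ 0 (mod 2).
  s_3 = 1 + 0 + 1 + 0 + 1 + 0 + 0 + 1 = 4 ≡ 0 (mod 2).
  s_4 = 1 + 0 + 0 + 0 + 0 + 0 + 0 + 1 = 2 ≡ 0 (mod 2).
s = (1, 0, 0, 0)^T — this equals column 8 of H (binary 1000), so error is at position 8.
Correct: flip bit 8 of r = 110101000101001 to get c = 110101010101001.


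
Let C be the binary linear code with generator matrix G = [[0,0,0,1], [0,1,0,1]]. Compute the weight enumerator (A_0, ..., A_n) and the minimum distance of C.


Weight distribution: A_0 = 1, A_1 = 2, A_2 = 1. Minimum distance d = 1.

Enumerate all 2^2 = 4 messages m ∈ F_2^2.
For each, compute codeword c = mG in F_2^4, then tally its weight.
  m = 00 → c = 0000, weight = 0.
  m = 10 → c = 0001, weight = 1.
  m = 01 → c = 0101, weight = 2.
  m = 11 → c = 0100, weight = 1.
Tally weights:
  weight 0: 1 codewords.
  weight 1: 2 codewords.
  weight 2: 1 codewords.
Minimum distance d = smallest w > 0 with A_w > 0 = 1.
Sanity: Σ A_w = 4 = 2^2 = 4 ✓.


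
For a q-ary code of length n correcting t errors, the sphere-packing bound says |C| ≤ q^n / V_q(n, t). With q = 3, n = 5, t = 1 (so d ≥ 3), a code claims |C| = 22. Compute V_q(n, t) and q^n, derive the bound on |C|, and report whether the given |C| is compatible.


V_q(n, t) = 11, q^n = 243, Hamming bound = 22, |C| = 22 ≤ bound (satisfied).

Step 1: Compute V_q(n, t) = Σ_{j=0}^1 C(n, j) (q−1)^j.
  j = 0: C(5,0)·(2)^0 = 1·1 = 1.
  j = 1: C(5,1)·(2)^1 = 5·2 = 10.
  V_q(n, t) = 1 + 10 = 11.
Step 2: q^n = 3^5 = 243.
Step 3: Hamming bound ⌊q^n / V_q(n,t)⌋ = ⌊243/11⌋ = 22.
Step 4: Compare |C| = 22 to 22: satisfied.
The claimed |C| lies at the Hamming bound (tight).


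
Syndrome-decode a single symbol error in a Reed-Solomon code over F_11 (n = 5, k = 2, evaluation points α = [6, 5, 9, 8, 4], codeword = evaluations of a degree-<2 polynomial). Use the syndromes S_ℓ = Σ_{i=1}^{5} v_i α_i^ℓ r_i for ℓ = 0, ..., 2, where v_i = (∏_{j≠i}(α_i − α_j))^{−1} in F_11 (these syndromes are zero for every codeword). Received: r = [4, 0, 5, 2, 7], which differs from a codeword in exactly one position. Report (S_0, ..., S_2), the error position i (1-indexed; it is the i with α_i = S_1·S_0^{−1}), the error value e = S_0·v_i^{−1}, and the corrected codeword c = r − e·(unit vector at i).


S = (5, 7, 1), error at position 4, error magnitude e = 1, c = [4, 0, 5, 1, 7].

Step 1: column multipliers v_i = (∏_{j≠i}(α_i − α_j))^{−1} mod 11.
  i = 1 (α = 6): (6−5)(6−9)(6−8)(6−4) = 1·(−3)·(−2)·2 = 12 ≡ 1, so v_1 = 1^{−1} = 1 (mod 11).
  i = 2 (α = 5): (5−6)(5−9)(5−8)(5−4) = (−1)·(−4)·(−3)·1 = −12 ≡ 10, so v_2 = 10^{−1} = 10 (mod 11).
  i = 3 (α = 9): (9−6)(9−5)(9−8)(9−4) = 3·4·1·5 = 60 ≡ 5, so v_3 = 5^{−1} = 9 (mod 11).
  i = 4 (α = 8): (8−6)(8−5)(8−9)(8−4) = 2·3·(−1)·4 = −24 ≡ 9, so v_4 = 9^{−1} = 5 (mod 11).
  i = 5 (α = 4): (4−6)(4−5)(4−9)(4−8) = (−2)·(−1)·(−5)·(−4) = 40 ≡ 7, so v_5 = 7^{−1} = 8 (mod 11).
  v = [1, 10, 9, 5, 8].
Step 2: syndromes of r = [4, 0, 5, 2, 7] (all sums mod 11).
  S_0 = Σ v_i r_i = 1·4 + 10·0 + 9·5 + 5·2 + 8·7 = 115 ≡ 5.
  S_1 = Σ v_i α_i r_i = 1·6·4 + 10·5·0 + 9·9·5 + 5·8·2 + 8·4·7 = 733 ≡ 7.
  α_i^2 mod 11 = [3, 3, 4, 9, 5].
  S_2 = Σ v_i α_i^2 r_i = 1·3·4 + 10·3·0 + 9·4·5 + 5·9·2 + 8·5·7 = 562 ≡ 1.
  S = (5, 7, 1) ≠ 0, so r is not a codeword (an error is present).
Step 3: locate the error. For a single error e at position i, S_ℓ = v_i·e·α_i^ℓ, so α_err = S_1/S_0.
  S_0^{−1} = 5^{−1} = 9 (mod 11), so α_err = 7·9 = 63 ≡ 8 = α_4. Error position i = 4.
  Consistency check: S_2/S_1 = 1·8 = 8 ≡ 8 = α_err ✓ (single-error assumption holds).
Step 4: error magnitude e = S_0/v_4 = S_0·∏_{j≠4}(α_4 − α_j) = 5·9 = 45 ≡ 1 (mod 11).
Step 5: correct position 4: c_4 = r_4 − e = 2 − 1 ≡ 1 (mod 11). Hence c = [4, 0, 5, 1, 7].
  Check: interpolating c through the α_i gives m(x) = 2 + 4·x (degree < 2) with m(α_i) = c_i for every i, so c is indeed a codeword.


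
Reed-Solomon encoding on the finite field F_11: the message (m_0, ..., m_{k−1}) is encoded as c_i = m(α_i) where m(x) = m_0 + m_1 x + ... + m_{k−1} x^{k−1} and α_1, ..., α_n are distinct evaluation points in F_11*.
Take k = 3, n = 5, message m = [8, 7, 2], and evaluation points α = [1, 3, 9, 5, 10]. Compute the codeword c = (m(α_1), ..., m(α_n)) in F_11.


c = [6, 3, 2, 5, 3]

Message polynomial: m(x) = 8 + 7·x + 2·x^2 (mod 11).
For each evaluation point α_i, compute m(α_i) mod 11:
  α_1 = 1: Horner steps 2 → 9 → 6, so m(1) = 6.
  α_2 = 3: Horner steps 2 → 2 → 3, so m(3) = 3.
  α_3 = 9: Horner steps 2 → 3 → 2, so m(9) = 2.
  α_4 = 5: Horner steps 2 → 6 → 5, so m(5) = 5.
  α_5 = 10: Horner steps 2 → 5 → 3, so m(10) = 3.
Codeword c = [6, 3, 2, 5, 3] ∈ F_11^5.


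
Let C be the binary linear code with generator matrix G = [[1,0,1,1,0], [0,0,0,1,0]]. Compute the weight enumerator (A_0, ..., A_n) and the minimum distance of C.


Weight distribution: A_0 = 1, A_1 = 1, A_2 = 1, A_3 = 1. Minimum distance d = 1.

Enumerate all 2^2 = 4 messages m ∈ F_2^2.
For each, compute codeword c = mG in F_2^5, then tally its weight.
  m = 00 → c = 00000, weight = 0.
  m = 10 → c = 10110, weight = 3.
  m = 01 → c = 00010, weight = 1.
  m = 11 → c = 10100, weight = 2.
Tally weights:
  weight 0: 1 codewords.
  weight 1: 1 codewords.
  weight 2: 1 codewords.
  weight 3: 1 codewords.
Minimum distance d = smallest w > 0 with A_w > 0 = 1.
Sanity: Σ A_w = 4 = 2^2 = 4 ✓.


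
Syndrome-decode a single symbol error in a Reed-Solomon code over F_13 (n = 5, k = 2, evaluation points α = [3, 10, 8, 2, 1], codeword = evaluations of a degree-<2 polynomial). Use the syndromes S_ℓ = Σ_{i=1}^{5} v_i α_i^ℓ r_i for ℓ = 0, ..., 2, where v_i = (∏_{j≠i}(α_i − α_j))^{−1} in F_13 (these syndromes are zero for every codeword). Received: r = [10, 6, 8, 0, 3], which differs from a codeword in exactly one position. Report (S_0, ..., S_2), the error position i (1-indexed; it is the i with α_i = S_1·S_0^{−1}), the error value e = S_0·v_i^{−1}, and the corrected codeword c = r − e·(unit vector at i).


S = (8, 2, 7), error at position 2, error magnitude e = 4, c = [10, 2, 8, 0, 3].

Step 1: column multipliers v_i = (∏_{j≠i}(α_i − α_j))^{−1} mod 13.
  i = 1 (α = 3): (3−10)(3−8)(3−2)(3−1) = (−7)·(−5)·1·2 = 70 ≡ 5, so v_1 = 5^{−1} = 8 (mod 13).
  i = 2 (α = 10): (10−3)(10−8)(10−2)(10−1) = 7·2·8·9 = 1008 ≡ 7, so v_2 = 7^{−1} = 2 (mod 13).
  i = 3 (α = 8): (8−3)(8−10)(8−2)(8−1) = 5·(−2)·6·7 = −420 ≡ 9, so v_3 = 9^{−1} = 3 (mod 13).
  i = 4 (α = 2): (2−3)(2−10)(2−8)(2−1) = (−1)·(−8)·(−6)·1 = −48 ≡ 4, so v_4 = 4^{−1} = 10 (mod 13).
  i = 5 (α = 1): (1−3)(1−10)(1−8)(1−2) = (−2)·(−9)·(−7)·(−1) = 126 ≡ 9, so v_5 = 9^{−1} = 3 (mod 13).
  v = [8, 2, 3, 10, 3].
Step 2: syndromes of r = [10, 6, 8, 0, 3] (all sums mod 13).
  S_0 = Σ v_i r_i = 8·10 + 2·6 + 3·8 + 10·0 + 3·3 = 125 ≡ 8.
  S_1 = Σ v_i α_i r_i = 8·3·10 + 2·10·6 + 3·8·8 + 10·2·0 + 3·1·3 = 561 ≡ 2.
  α_i^2 mod 13 = [9, 9, 12, 4, 1].
  S_2 = Σ v_i α_i^2 r_i = 8·9·10 + 2·9·6 + 3·12·8 + 10·4·0 + 3·1·3 = 1125 ≡ 7.
  S = (8, 2, 7) ≠ 0, so r is not a codeword (an error is present).
Step 3: locate the error. For a single error e at position i, S_ℓ = v_i·e·α_i^ℓ, so α_err = S_1/S_0.
  S_0^{−1} = 8^{−1} = 5 (mod 13), so α_err = 2·5 = 10 ≡ 10 = α_2. Error position i = 2.
  Consistency check: S_2/S_1 = 7·7 = 49 ≡ 10 = α_err ✓ (single-error assumption holds).
Step 4: error magnitude e = S_0/v_2 = S_0·∏_{j≠2}(α_2 − α_j) = 8·7 = 56 ≡ 4 (mod 13).
Step 5: correct position 2: c_2 = r_2 − e = 6 − 4 ≡ 2 (mod 13). Hence c = [10, 2, 8, 0, 3].
  Check: interpolating c through the α_i gives m(x) = 6 + 10·x (degree < 2) with m(α_i) = c_i for every i, so c is indeed a codeword.
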